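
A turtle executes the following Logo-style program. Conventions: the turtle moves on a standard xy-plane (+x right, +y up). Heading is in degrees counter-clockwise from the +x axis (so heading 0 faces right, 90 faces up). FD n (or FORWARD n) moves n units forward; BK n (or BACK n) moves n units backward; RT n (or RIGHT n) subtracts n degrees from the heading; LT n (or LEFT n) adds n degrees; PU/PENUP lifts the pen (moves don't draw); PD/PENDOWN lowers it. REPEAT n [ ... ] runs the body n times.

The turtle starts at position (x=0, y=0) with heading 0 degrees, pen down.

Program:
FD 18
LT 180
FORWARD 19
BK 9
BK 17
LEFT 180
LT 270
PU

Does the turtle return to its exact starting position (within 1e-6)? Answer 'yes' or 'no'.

Executing turtle program step by step:
Start: pos=(0,0), heading=0, pen down
FD 18: (0,0) -> (18,0) [heading=0, draw]
LT 180: heading 0 -> 180
FD 19: (18,0) -> (-1,0) [heading=180, draw]
BK 9: (-1,0) -> (8,0) [heading=180, draw]
BK 17: (8,0) -> (25,0) [heading=180, draw]
LT 180: heading 180 -> 0
LT 270: heading 0 -> 270
PU: pen up
Final: pos=(25,0), heading=270, 4 segment(s) drawn

Start position: (0, 0)
Final position: (25, 0)
Distance = 25; >= 1e-6 -> NOT closed

Answer: no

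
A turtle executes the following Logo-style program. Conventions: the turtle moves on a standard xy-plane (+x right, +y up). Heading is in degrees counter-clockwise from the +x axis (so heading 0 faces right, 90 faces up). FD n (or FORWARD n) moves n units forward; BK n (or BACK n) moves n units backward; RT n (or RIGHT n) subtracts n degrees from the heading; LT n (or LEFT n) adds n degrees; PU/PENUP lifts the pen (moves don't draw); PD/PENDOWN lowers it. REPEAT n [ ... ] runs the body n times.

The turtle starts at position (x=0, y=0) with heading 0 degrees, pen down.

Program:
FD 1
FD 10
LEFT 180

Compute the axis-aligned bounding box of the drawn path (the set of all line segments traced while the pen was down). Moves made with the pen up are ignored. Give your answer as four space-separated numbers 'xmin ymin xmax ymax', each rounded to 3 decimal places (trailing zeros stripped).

Answer: 0 0 11 0

Derivation:
Executing turtle program step by step:
Start: pos=(0,0), heading=0, pen down
FD 1: (0,0) -> (1,0) [heading=0, draw]
FD 10: (1,0) -> (11,0) [heading=0, draw]
LT 180: heading 0 -> 180
Final: pos=(11,0), heading=180, 2 segment(s) drawn

Segment endpoints: x in {0, 1, 11}, y in {0}
xmin=0, ymin=0, xmax=11, ymax=0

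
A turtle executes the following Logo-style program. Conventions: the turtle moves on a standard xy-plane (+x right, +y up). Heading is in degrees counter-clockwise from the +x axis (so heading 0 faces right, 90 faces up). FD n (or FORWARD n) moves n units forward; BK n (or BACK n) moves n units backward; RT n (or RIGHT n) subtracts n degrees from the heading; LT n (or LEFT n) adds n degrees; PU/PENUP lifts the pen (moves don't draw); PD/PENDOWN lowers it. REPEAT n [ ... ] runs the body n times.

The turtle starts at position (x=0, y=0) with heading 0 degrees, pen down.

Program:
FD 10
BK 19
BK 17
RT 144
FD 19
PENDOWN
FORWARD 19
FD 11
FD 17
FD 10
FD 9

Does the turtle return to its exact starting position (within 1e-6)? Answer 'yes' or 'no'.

Answer: no

Derivation:
Executing turtle program step by step:
Start: pos=(0,0), heading=0, pen down
FD 10: (0,0) -> (10,0) [heading=0, draw]
BK 19: (10,0) -> (-9,0) [heading=0, draw]
BK 17: (-9,0) -> (-26,0) [heading=0, draw]
RT 144: heading 0 -> 216
FD 19: (-26,0) -> (-41.371,-11.168) [heading=216, draw]
PD: pen down
FD 19: (-41.371,-11.168) -> (-56.743,-22.336) [heading=216, draw]
FD 11: (-56.743,-22.336) -> (-65.642,-28.801) [heading=216, draw]
FD 17: (-65.642,-28.801) -> (-79.395,-38.794) [heading=216, draw]
FD 10: (-79.395,-38.794) -> (-87.485,-44.672) [heading=216, draw]
FD 9: (-87.485,-44.672) -> (-94.766,-49.962) [heading=216, draw]
Final: pos=(-94.766,-49.962), heading=216, 9 segment(s) drawn

Start position: (0, 0)
Final position: (-94.766, -49.962)
Distance = 107.13; >= 1e-6 -> NOT closed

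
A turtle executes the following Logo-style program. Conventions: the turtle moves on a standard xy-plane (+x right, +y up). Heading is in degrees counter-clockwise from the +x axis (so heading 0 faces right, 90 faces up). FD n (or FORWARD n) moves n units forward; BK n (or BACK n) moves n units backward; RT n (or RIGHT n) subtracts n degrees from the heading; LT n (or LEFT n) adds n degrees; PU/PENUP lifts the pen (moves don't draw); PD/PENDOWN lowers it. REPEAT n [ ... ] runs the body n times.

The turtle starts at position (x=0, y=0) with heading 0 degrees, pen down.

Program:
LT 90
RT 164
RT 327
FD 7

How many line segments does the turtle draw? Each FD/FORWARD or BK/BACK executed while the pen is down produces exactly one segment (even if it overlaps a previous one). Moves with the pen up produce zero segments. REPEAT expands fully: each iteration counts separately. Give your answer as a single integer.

Answer: 1

Derivation:
Executing turtle program step by step:
Start: pos=(0,0), heading=0, pen down
LT 90: heading 0 -> 90
RT 164: heading 90 -> 286
RT 327: heading 286 -> 319
FD 7: (0,0) -> (5.283,-4.592) [heading=319, draw]
Final: pos=(5.283,-4.592), heading=319, 1 segment(s) drawn
Segments drawn: 1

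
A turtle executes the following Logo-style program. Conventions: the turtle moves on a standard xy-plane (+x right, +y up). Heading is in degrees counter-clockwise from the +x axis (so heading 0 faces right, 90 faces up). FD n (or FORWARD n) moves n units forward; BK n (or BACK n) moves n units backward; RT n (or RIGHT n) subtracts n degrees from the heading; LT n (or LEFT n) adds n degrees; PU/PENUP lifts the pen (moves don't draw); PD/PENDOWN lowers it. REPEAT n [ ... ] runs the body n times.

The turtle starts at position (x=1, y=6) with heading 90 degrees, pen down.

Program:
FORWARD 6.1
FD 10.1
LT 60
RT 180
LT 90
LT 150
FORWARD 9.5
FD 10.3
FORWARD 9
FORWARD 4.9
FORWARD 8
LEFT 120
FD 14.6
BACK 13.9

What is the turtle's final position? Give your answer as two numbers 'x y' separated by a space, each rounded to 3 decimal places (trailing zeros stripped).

Executing turtle program step by step:
Start: pos=(1,6), heading=90, pen down
FD 6.1: (1,6) -> (1,12.1) [heading=90, draw]
FD 10.1: (1,12.1) -> (1,22.2) [heading=90, draw]
LT 60: heading 90 -> 150
RT 180: heading 150 -> 330
LT 90: heading 330 -> 60
LT 150: heading 60 -> 210
FD 9.5: (1,22.2) -> (-7.227,17.45) [heading=210, draw]
FD 10.3: (-7.227,17.45) -> (-16.147,12.3) [heading=210, draw]
FD 9: (-16.147,12.3) -> (-23.942,7.8) [heading=210, draw]
FD 4.9: (-23.942,7.8) -> (-28.185,5.35) [heading=210, draw]
FD 8: (-28.185,5.35) -> (-35.113,1.35) [heading=210, draw]
LT 120: heading 210 -> 330
FD 14.6: (-35.113,1.35) -> (-22.469,-5.95) [heading=330, draw]
BK 13.9: (-22.469,-5.95) -> (-34.507,1) [heading=330, draw]
Final: pos=(-34.507,1), heading=330, 9 segment(s) drawn

Answer: -34.507 1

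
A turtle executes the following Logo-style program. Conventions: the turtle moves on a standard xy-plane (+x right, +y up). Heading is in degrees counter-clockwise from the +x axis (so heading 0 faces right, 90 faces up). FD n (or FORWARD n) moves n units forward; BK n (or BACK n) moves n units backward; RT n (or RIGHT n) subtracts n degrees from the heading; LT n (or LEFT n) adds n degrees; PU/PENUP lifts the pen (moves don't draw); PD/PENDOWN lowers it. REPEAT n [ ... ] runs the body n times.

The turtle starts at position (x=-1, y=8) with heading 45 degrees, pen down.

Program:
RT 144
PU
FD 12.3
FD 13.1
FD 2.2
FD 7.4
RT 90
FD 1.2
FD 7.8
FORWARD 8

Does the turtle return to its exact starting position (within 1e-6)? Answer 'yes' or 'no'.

Executing turtle program step by step:
Start: pos=(-1,8), heading=45, pen down
RT 144: heading 45 -> 261
PU: pen up
FD 12.3: (-1,8) -> (-2.924,-4.149) [heading=261, move]
FD 13.1: (-2.924,-4.149) -> (-4.973,-17.087) [heading=261, move]
FD 2.2: (-4.973,-17.087) -> (-5.318,-19.26) [heading=261, move]
FD 7.4: (-5.318,-19.26) -> (-6.475,-26.569) [heading=261, move]
RT 90: heading 261 -> 171
FD 1.2: (-6.475,-26.569) -> (-7.66,-26.381) [heading=171, move]
FD 7.8: (-7.66,-26.381) -> (-15.364,-25.161) [heading=171, move]
FD 8: (-15.364,-25.161) -> (-23.266,-23.91) [heading=171, move]
Final: pos=(-23.266,-23.91), heading=171, 0 segment(s) drawn

Start position: (-1, 8)
Final position: (-23.266, -23.91)
Distance = 38.91; >= 1e-6 -> NOT closed

Answer: no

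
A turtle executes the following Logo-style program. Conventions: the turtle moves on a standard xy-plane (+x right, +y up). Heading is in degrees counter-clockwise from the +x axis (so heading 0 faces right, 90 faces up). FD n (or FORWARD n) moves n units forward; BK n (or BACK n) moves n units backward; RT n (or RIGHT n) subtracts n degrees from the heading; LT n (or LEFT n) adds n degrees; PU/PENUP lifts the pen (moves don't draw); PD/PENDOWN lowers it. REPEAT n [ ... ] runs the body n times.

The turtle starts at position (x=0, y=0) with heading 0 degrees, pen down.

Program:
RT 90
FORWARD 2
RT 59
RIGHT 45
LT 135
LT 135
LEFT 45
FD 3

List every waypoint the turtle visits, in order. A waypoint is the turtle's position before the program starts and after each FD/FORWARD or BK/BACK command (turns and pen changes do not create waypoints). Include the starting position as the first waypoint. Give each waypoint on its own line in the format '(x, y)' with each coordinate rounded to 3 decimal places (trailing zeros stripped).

Executing turtle program step by step:
Start: pos=(0,0), heading=0, pen down
RT 90: heading 0 -> 270
FD 2: (0,0) -> (0,-2) [heading=270, draw]
RT 59: heading 270 -> 211
RT 45: heading 211 -> 166
LT 135: heading 166 -> 301
LT 135: heading 301 -> 76
LT 45: heading 76 -> 121
FD 3: (0,-2) -> (-1.545,0.572) [heading=121, draw]
Final: pos=(-1.545,0.572), heading=121, 2 segment(s) drawn
Waypoints (3 total):
(0, 0)
(0, -2)
(-1.545, 0.572)

Answer: (0, 0)
(0, -2)
(-1.545, 0.572)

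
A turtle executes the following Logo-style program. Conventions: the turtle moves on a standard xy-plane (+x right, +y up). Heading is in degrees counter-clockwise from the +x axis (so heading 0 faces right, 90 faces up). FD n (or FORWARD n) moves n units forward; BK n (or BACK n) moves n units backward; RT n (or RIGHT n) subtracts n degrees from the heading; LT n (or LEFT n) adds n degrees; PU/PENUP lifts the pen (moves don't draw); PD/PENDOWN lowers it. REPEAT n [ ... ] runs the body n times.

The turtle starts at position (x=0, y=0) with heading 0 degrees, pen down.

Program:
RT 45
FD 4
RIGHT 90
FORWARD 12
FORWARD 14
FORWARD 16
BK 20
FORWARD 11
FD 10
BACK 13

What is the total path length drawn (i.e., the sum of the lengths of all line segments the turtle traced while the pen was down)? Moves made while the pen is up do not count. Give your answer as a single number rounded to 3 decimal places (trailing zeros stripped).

Answer: 100

Derivation:
Executing turtle program step by step:
Start: pos=(0,0), heading=0, pen down
RT 45: heading 0 -> 315
FD 4: (0,0) -> (2.828,-2.828) [heading=315, draw]
RT 90: heading 315 -> 225
FD 12: (2.828,-2.828) -> (-5.657,-11.314) [heading=225, draw]
FD 14: (-5.657,-11.314) -> (-15.556,-21.213) [heading=225, draw]
FD 16: (-15.556,-21.213) -> (-26.87,-32.527) [heading=225, draw]
BK 20: (-26.87,-32.527) -> (-12.728,-18.385) [heading=225, draw]
FD 11: (-12.728,-18.385) -> (-20.506,-26.163) [heading=225, draw]
FD 10: (-20.506,-26.163) -> (-27.577,-33.234) [heading=225, draw]
BK 13: (-27.577,-33.234) -> (-18.385,-24.042) [heading=225, draw]
Final: pos=(-18.385,-24.042), heading=225, 8 segment(s) drawn

Segment lengths:
  seg 1: (0,0) -> (2.828,-2.828), length = 4
  seg 2: (2.828,-2.828) -> (-5.657,-11.314), length = 12
  seg 3: (-5.657,-11.314) -> (-15.556,-21.213), length = 14
  seg 4: (-15.556,-21.213) -> (-26.87,-32.527), length = 16
  seg 5: (-26.87,-32.527) -> (-12.728,-18.385), length = 20
  seg 6: (-12.728,-18.385) -> (-20.506,-26.163), length = 11
  seg 7: (-20.506,-26.163) -> (-27.577,-33.234), length = 10
  seg 8: (-27.577,-33.234) -> (-18.385,-24.042), length = 13
Total = 100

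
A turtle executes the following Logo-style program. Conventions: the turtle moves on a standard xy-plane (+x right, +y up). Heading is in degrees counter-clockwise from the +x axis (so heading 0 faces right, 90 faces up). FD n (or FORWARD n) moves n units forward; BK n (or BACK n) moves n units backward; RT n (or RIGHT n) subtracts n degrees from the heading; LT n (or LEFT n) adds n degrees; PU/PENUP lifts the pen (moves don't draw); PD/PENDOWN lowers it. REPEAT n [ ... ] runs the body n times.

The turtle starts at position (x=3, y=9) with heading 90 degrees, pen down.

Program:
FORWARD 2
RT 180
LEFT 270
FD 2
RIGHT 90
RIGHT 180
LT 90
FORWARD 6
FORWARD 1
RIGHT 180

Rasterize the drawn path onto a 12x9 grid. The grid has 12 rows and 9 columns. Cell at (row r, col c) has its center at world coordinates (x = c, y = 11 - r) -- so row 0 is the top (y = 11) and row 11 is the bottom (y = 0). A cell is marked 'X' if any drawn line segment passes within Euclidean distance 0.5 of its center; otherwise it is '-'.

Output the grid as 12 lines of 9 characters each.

Segment 0: (3,9) -> (3,11)
Segment 1: (3,11) -> (1,11)
Segment 2: (1,11) -> (7,11)
Segment 3: (7,11) -> (8,11)

Answer: -XXXXXXXX
---X-----
---X-----
---------
---------
---------
---------
---------
---------
---------
---------
---------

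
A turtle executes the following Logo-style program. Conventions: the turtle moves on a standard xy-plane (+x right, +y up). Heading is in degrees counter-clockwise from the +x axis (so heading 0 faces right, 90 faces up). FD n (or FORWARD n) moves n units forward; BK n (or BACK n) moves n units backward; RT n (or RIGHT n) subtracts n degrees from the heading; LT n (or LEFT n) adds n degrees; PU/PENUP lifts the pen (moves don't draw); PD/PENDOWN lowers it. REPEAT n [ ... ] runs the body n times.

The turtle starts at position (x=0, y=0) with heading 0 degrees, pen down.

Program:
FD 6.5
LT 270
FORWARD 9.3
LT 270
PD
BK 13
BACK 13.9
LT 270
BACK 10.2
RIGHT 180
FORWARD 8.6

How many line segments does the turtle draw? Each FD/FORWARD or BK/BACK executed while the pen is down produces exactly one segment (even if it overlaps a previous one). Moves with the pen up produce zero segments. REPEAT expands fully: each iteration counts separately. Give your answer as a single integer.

Executing turtle program step by step:
Start: pos=(0,0), heading=0, pen down
FD 6.5: (0,0) -> (6.5,0) [heading=0, draw]
LT 270: heading 0 -> 270
FD 9.3: (6.5,0) -> (6.5,-9.3) [heading=270, draw]
LT 270: heading 270 -> 180
PD: pen down
BK 13: (6.5,-9.3) -> (19.5,-9.3) [heading=180, draw]
BK 13.9: (19.5,-9.3) -> (33.4,-9.3) [heading=180, draw]
LT 270: heading 180 -> 90
BK 10.2: (33.4,-9.3) -> (33.4,-19.5) [heading=90, draw]
RT 180: heading 90 -> 270
FD 8.6: (33.4,-19.5) -> (33.4,-28.1) [heading=270, draw]
Final: pos=(33.4,-28.1), heading=270, 6 segment(s) drawn
Segments drawn: 6

Answer: 6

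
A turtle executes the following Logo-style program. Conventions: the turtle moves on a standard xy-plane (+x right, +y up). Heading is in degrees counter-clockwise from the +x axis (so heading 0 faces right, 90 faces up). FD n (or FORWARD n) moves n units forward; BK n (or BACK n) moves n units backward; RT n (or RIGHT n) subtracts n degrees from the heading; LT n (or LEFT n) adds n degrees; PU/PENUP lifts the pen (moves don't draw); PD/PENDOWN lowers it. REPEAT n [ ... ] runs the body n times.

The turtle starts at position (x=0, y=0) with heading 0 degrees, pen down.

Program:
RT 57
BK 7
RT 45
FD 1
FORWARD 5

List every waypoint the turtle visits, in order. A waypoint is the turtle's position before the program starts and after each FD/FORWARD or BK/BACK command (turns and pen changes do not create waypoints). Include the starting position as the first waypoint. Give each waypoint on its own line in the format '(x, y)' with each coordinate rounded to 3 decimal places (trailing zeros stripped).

Answer: (0, 0)
(-3.812, 5.871)
(-4.02, 4.893)
(-5.06, 0.002)

Derivation:
Executing turtle program step by step:
Start: pos=(0,0), heading=0, pen down
RT 57: heading 0 -> 303
BK 7: (0,0) -> (-3.812,5.871) [heading=303, draw]
RT 45: heading 303 -> 258
FD 1: (-3.812,5.871) -> (-4.02,4.893) [heading=258, draw]
FD 5: (-4.02,4.893) -> (-5.06,0.002) [heading=258, draw]
Final: pos=(-5.06,0.002), heading=258, 3 segment(s) drawn
Waypoints (4 total):
(0, 0)
(-3.812, 5.871)
(-4.02, 4.893)
(-5.06, 0.002)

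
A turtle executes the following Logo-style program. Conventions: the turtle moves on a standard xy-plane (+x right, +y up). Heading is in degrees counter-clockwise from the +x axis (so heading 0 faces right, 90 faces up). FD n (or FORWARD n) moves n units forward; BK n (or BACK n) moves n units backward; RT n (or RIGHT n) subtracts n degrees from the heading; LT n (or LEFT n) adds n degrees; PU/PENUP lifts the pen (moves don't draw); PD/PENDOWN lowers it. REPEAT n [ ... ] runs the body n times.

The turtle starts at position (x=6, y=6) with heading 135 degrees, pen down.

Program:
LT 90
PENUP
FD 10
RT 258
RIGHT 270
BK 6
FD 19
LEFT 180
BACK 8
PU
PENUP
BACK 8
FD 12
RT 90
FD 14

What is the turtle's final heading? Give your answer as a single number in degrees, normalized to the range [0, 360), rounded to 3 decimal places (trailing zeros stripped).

Executing turtle program step by step:
Start: pos=(6,6), heading=135, pen down
LT 90: heading 135 -> 225
PU: pen up
FD 10: (6,6) -> (-1.071,-1.071) [heading=225, move]
RT 258: heading 225 -> 327
RT 270: heading 327 -> 57
BK 6: (-1.071,-1.071) -> (-4.339,-6.103) [heading=57, move]
FD 19: (-4.339,-6.103) -> (6.009,9.832) [heading=57, move]
LT 180: heading 57 -> 237
BK 8: (6.009,9.832) -> (10.366,16.541) [heading=237, move]
PU: pen up
PU: pen up
BK 8: (10.366,16.541) -> (14.723,23.25) [heading=237, move]
FD 12: (14.723,23.25) -> (8.188,13.186) [heading=237, move]
RT 90: heading 237 -> 147
FD 14: (8.188,13.186) -> (-3.554,20.811) [heading=147, move]
Final: pos=(-3.554,20.811), heading=147, 0 segment(s) drawn

Answer: 147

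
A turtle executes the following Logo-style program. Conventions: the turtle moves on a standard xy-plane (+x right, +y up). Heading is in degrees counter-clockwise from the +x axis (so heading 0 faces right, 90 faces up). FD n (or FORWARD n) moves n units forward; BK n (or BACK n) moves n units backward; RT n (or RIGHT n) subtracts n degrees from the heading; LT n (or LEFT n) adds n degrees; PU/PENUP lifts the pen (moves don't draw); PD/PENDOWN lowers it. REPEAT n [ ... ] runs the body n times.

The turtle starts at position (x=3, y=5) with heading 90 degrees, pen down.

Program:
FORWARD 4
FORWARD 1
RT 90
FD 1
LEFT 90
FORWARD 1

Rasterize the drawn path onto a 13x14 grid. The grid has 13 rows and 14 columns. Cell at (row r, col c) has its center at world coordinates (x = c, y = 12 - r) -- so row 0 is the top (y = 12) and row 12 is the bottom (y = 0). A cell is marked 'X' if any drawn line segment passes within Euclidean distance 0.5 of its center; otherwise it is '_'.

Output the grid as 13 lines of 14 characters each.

Segment 0: (3,5) -> (3,9)
Segment 1: (3,9) -> (3,10)
Segment 2: (3,10) -> (4,10)
Segment 3: (4,10) -> (4,11)

Answer: ______________
____X_________
___XX_________
___X__________
___X__________
___X__________
___X__________
___X__________
______________
______________
______________
______________
______________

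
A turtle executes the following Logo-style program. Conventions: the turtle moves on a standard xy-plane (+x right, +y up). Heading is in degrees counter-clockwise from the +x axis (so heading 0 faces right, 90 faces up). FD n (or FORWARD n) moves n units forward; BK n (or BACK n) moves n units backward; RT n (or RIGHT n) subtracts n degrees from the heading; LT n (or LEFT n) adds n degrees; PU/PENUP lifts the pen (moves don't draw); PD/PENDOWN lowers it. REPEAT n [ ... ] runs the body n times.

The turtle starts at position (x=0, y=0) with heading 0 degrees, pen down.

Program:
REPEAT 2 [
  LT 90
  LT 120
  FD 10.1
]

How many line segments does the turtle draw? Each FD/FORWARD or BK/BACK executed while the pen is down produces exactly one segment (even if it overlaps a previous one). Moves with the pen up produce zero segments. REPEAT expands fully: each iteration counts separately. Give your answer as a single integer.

Executing turtle program step by step:
Start: pos=(0,0), heading=0, pen down
REPEAT 2 [
  -- iteration 1/2 --
  LT 90: heading 0 -> 90
  LT 120: heading 90 -> 210
  FD 10.1: (0,0) -> (-8.747,-5.05) [heading=210, draw]
  -- iteration 2/2 --
  LT 90: heading 210 -> 300
  LT 120: heading 300 -> 60
  FD 10.1: (-8.747,-5.05) -> (-3.697,3.697) [heading=60, draw]
]
Final: pos=(-3.697,3.697), heading=60, 2 segment(s) drawn
Segments drawn: 2

Answer: 2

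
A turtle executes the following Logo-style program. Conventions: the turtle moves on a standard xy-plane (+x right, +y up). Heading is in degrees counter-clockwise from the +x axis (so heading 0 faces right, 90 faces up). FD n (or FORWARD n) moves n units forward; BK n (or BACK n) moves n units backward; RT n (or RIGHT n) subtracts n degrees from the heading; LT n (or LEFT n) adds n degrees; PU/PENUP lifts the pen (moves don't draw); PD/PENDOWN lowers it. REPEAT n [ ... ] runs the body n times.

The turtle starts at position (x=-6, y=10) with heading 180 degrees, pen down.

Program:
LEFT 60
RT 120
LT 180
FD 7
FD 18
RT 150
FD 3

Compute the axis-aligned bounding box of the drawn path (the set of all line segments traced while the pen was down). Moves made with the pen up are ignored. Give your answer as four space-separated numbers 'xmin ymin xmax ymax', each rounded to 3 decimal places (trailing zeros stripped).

Executing turtle program step by step:
Start: pos=(-6,10), heading=180, pen down
LT 60: heading 180 -> 240
RT 120: heading 240 -> 120
LT 180: heading 120 -> 300
FD 7: (-6,10) -> (-2.5,3.938) [heading=300, draw]
FD 18: (-2.5,3.938) -> (6.5,-11.651) [heading=300, draw]
RT 150: heading 300 -> 150
FD 3: (6.5,-11.651) -> (3.902,-10.151) [heading=150, draw]
Final: pos=(3.902,-10.151), heading=150, 3 segment(s) drawn

Segment endpoints: x in {-6, -2.5, 3.902, 6.5}, y in {-11.651, -10.151, 3.938, 10}
xmin=-6, ymin=-11.651, xmax=6.5, ymax=10

Answer: -6 -11.651 6.5 10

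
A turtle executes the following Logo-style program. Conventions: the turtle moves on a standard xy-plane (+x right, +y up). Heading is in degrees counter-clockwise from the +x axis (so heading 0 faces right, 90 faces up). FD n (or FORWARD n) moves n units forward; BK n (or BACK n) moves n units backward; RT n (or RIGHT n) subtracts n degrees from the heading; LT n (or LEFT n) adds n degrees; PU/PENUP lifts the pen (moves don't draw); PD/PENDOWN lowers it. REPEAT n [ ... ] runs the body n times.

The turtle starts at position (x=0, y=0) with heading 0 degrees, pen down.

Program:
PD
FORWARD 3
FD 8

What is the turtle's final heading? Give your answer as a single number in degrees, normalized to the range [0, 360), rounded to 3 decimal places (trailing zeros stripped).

Executing turtle program step by step:
Start: pos=(0,0), heading=0, pen down
PD: pen down
FD 3: (0,0) -> (3,0) [heading=0, draw]
FD 8: (3,0) -> (11,0) [heading=0, draw]
Final: pos=(11,0), heading=0, 2 segment(s) drawn

Answer: 0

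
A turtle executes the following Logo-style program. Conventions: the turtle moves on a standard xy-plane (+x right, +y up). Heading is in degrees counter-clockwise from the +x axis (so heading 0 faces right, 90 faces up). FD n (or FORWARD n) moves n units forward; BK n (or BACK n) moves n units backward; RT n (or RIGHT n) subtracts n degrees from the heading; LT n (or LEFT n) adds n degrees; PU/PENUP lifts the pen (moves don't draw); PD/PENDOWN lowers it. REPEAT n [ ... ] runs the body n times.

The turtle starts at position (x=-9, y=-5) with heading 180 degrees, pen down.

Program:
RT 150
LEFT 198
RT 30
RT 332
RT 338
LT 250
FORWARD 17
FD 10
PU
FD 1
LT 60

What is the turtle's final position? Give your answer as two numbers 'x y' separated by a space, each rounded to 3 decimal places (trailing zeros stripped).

Executing turtle program step by step:
Start: pos=(-9,-5), heading=180, pen down
RT 150: heading 180 -> 30
LT 198: heading 30 -> 228
RT 30: heading 228 -> 198
RT 332: heading 198 -> 226
RT 338: heading 226 -> 248
LT 250: heading 248 -> 138
FD 17: (-9,-5) -> (-21.633,6.375) [heading=138, draw]
FD 10: (-21.633,6.375) -> (-29.065,13.067) [heading=138, draw]
PU: pen up
FD 1: (-29.065,13.067) -> (-29.808,13.736) [heading=138, move]
LT 60: heading 138 -> 198
Final: pos=(-29.808,13.736), heading=198, 2 segment(s) drawn

Answer: -29.808 13.736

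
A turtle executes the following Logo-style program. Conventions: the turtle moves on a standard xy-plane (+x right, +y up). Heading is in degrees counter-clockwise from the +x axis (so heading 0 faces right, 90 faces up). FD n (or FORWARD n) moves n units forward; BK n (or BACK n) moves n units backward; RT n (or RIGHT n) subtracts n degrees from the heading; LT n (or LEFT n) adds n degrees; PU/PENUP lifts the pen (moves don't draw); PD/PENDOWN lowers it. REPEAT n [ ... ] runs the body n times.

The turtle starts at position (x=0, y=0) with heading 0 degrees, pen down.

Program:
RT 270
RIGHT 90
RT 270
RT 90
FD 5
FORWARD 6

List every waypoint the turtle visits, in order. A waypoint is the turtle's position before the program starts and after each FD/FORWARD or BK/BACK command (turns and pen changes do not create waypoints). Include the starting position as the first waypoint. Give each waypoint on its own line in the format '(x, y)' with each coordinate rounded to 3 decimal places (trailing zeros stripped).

Answer: (0, 0)
(5, 0)
(11, 0)

Derivation:
Executing turtle program step by step:
Start: pos=(0,0), heading=0, pen down
RT 270: heading 0 -> 90
RT 90: heading 90 -> 0
RT 270: heading 0 -> 90
RT 90: heading 90 -> 0
FD 5: (0,0) -> (5,0) [heading=0, draw]
FD 6: (5,0) -> (11,0) [heading=0, draw]
Final: pos=(11,0), heading=0, 2 segment(s) drawn
Waypoints (3 total):
(0, 0)
(5, 0)
(11, 0)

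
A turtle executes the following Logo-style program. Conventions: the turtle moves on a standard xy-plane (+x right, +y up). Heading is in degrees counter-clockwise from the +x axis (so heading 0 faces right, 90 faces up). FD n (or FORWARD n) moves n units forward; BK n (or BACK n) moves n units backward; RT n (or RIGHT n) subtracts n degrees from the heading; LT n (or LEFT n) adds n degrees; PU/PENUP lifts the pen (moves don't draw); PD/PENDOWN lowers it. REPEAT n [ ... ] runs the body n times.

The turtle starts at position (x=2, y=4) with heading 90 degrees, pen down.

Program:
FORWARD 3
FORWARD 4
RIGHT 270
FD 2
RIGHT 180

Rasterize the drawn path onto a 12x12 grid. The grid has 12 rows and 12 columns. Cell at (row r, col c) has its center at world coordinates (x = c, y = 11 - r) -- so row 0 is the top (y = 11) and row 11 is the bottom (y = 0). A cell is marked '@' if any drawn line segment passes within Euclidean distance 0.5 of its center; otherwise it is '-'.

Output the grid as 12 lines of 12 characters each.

Answer: @@@---------
--@---------
--@---------
--@---------
--@---------
--@---------
--@---------
--@---------
------------
------------
------------
------------

Derivation:
Segment 0: (2,4) -> (2,7)
Segment 1: (2,7) -> (2,11)
Segment 2: (2,11) -> (0,11)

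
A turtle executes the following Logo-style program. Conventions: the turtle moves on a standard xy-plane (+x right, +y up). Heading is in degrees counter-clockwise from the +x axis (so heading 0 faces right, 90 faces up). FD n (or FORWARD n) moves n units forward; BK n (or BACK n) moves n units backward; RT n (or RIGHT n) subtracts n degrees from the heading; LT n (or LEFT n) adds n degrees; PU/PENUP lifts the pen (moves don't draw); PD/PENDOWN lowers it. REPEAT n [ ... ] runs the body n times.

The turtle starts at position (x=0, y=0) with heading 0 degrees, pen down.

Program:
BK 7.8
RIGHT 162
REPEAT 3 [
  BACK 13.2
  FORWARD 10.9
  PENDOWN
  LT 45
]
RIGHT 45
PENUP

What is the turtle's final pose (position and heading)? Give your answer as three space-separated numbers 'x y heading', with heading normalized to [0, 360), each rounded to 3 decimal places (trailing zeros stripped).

Answer: -5.279 4.947 288

Derivation:
Executing turtle program step by step:
Start: pos=(0,0), heading=0, pen down
BK 7.8: (0,0) -> (-7.8,0) [heading=0, draw]
RT 162: heading 0 -> 198
REPEAT 3 [
  -- iteration 1/3 --
  BK 13.2: (-7.8,0) -> (4.754,4.079) [heading=198, draw]
  FD 10.9: (4.754,4.079) -> (-5.613,0.711) [heading=198, draw]
  PD: pen down
  LT 45: heading 198 -> 243
  -- iteration 2/3 --
  BK 13.2: (-5.613,0.711) -> (0.38,12.472) [heading=243, draw]
  FD 10.9: (0.38,12.472) -> (-4.568,2.76) [heading=243, draw]
  PD: pen down
  LT 45: heading 243 -> 288
  -- iteration 3/3 --
  BK 13.2: (-4.568,2.76) -> (-8.647,15.314) [heading=288, draw]
  FD 10.9: (-8.647,15.314) -> (-5.279,4.947) [heading=288, draw]
  PD: pen down
  LT 45: heading 288 -> 333
]
RT 45: heading 333 -> 288
PU: pen up
Final: pos=(-5.279,4.947), heading=288, 7 segment(s) drawn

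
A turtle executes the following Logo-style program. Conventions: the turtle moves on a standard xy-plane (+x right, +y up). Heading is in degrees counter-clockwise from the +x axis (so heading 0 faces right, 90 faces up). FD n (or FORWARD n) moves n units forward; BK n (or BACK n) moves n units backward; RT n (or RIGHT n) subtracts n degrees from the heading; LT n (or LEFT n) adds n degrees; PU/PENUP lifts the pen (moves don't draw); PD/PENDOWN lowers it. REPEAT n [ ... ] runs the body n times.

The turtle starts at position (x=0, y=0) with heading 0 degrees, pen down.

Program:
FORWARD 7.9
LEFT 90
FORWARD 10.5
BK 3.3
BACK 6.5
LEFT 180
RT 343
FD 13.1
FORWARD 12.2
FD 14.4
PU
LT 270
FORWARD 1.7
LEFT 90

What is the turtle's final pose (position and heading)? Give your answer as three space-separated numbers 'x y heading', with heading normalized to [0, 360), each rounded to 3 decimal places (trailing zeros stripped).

Answer: 17.881 -37.762 287

Derivation:
Executing turtle program step by step:
Start: pos=(0,0), heading=0, pen down
FD 7.9: (0,0) -> (7.9,0) [heading=0, draw]
LT 90: heading 0 -> 90
FD 10.5: (7.9,0) -> (7.9,10.5) [heading=90, draw]
BK 3.3: (7.9,10.5) -> (7.9,7.2) [heading=90, draw]
BK 6.5: (7.9,7.2) -> (7.9,0.7) [heading=90, draw]
LT 180: heading 90 -> 270
RT 343: heading 270 -> 287
FD 13.1: (7.9,0.7) -> (11.73,-11.828) [heading=287, draw]
FD 12.2: (11.73,-11.828) -> (15.297,-23.495) [heading=287, draw]
FD 14.4: (15.297,-23.495) -> (19.507,-37.265) [heading=287, draw]
PU: pen up
LT 270: heading 287 -> 197
FD 1.7: (19.507,-37.265) -> (17.881,-37.762) [heading=197, move]
LT 90: heading 197 -> 287
Final: pos=(17.881,-37.762), heading=287, 7 segment(s) drawn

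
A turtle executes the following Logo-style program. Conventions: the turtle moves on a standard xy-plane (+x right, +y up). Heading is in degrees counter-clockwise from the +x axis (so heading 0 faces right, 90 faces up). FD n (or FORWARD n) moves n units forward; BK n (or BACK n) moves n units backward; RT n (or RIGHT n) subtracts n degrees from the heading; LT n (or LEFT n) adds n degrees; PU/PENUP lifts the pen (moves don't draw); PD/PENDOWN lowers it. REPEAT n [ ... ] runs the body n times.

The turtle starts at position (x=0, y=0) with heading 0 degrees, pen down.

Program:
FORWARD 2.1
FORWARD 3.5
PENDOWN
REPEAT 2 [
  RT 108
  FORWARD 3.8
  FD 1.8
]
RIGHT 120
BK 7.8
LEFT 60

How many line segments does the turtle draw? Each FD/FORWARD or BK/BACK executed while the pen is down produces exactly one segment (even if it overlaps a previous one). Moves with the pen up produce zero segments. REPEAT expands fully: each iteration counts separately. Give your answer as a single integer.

Answer: 7

Derivation:
Executing turtle program step by step:
Start: pos=(0,0), heading=0, pen down
FD 2.1: (0,0) -> (2.1,0) [heading=0, draw]
FD 3.5: (2.1,0) -> (5.6,0) [heading=0, draw]
PD: pen down
REPEAT 2 [
  -- iteration 1/2 --
  RT 108: heading 0 -> 252
  FD 3.8: (5.6,0) -> (4.426,-3.614) [heading=252, draw]
  FD 1.8: (4.426,-3.614) -> (3.87,-5.326) [heading=252, draw]
  -- iteration 2/2 --
  RT 108: heading 252 -> 144
  FD 3.8: (3.87,-5.326) -> (0.795,-3.092) [heading=144, draw]
  FD 1.8: (0.795,-3.092) -> (-0.661,-2.034) [heading=144, draw]
]
RT 120: heading 144 -> 24
BK 7.8: (-0.661,-2.034) -> (-7.787,-5.207) [heading=24, draw]
LT 60: heading 24 -> 84
Final: pos=(-7.787,-5.207), heading=84, 7 segment(s) drawn
Segments drawn: 7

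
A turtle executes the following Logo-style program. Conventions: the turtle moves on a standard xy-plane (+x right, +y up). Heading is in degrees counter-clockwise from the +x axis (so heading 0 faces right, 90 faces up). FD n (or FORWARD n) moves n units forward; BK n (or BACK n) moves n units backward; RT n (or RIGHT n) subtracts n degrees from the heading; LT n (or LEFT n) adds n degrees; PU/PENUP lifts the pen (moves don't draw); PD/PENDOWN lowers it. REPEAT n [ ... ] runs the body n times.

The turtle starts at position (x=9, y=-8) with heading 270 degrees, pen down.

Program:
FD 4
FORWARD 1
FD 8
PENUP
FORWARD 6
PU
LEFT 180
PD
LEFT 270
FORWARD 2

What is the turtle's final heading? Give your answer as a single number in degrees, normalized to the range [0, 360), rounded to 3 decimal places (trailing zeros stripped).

Answer: 0

Derivation:
Executing turtle program step by step:
Start: pos=(9,-8), heading=270, pen down
FD 4: (9,-8) -> (9,-12) [heading=270, draw]
FD 1: (9,-12) -> (9,-13) [heading=270, draw]
FD 8: (9,-13) -> (9,-21) [heading=270, draw]
PU: pen up
FD 6: (9,-21) -> (9,-27) [heading=270, move]
PU: pen up
LT 180: heading 270 -> 90
PD: pen down
LT 270: heading 90 -> 0
FD 2: (9,-27) -> (11,-27) [heading=0, draw]
Final: pos=(11,-27), heading=0, 4 segment(s) drawn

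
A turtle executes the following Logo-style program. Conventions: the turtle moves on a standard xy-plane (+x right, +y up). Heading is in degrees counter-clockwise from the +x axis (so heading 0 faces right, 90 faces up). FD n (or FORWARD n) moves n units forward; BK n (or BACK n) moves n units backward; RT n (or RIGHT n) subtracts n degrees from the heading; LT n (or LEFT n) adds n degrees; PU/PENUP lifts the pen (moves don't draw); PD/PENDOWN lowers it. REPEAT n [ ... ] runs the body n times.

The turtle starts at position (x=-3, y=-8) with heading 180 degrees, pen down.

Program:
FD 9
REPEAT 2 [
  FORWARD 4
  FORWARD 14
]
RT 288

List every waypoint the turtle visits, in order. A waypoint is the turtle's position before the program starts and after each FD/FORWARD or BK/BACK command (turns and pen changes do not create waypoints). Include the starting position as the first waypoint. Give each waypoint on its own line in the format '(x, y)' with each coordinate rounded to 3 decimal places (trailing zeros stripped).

Executing turtle program step by step:
Start: pos=(-3,-8), heading=180, pen down
FD 9: (-3,-8) -> (-12,-8) [heading=180, draw]
REPEAT 2 [
  -- iteration 1/2 --
  FD 4: (-12,-8) -> (-16,-8) [heading=180, draw]
  FD 14: (-16,-8) -> (-30,-8) [heading=180, draw]
  -- iteration 2/2 --
  FD 4: (-30,-8) -> (-34,-8) [heading=180, draw]
  FD 14: (-34,-8) -> (-48,-8) [heading=180, draw]
]
RT 288: heading 180 -> 252
Final: pos=(-48,-8), heading=252, 5 segment(s) drawn
Waypoints (6 total):
(-3, -8)
(-12, -8)
(-16, -8)
(-30, -8)
(-34, -8)
(-48, -8)

Answer: (-3, -8)
(-12, -8)
(-16, -8)
(-30, -8)
(-34, -8)
(-48, -8)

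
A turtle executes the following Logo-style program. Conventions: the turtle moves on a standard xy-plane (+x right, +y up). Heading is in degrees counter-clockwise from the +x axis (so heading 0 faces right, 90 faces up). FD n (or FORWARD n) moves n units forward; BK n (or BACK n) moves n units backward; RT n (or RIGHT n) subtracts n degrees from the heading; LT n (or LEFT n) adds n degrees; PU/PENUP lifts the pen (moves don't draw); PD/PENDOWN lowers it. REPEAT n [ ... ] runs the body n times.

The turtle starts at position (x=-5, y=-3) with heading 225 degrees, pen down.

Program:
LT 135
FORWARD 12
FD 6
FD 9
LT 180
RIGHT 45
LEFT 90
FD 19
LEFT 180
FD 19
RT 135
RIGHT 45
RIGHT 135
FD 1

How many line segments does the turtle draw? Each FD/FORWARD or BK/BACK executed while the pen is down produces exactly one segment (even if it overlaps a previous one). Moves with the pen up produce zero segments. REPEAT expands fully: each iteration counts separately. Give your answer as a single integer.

Executing turtle program step by step:
Start: pos=(-5,-3), heading=225, pen down
LT 135: heading 225 -> 0
FD 12: (-5,-3) -> (7,-3) [heading=0, draw]
FD 6: (7,-3) -> (13,-3) [heading=0, draw]
FD 9: (13,-3) -> (22,-3) [heading=0, draw]
LT 180: heading 0 -> 180
RT 45: heading 180 -> 135
LT 90: heading 135 -> 225
FD 19: (22,-3) -> (8.565,-16.435) [heading=225, draw]
LT 180: heading 225 -> 45
FD 19: (8.565,-16.435) -> (22,-3) [heading=45, draw]
RT 135: heading 45 -> 270
RT 45: heading 270 -> 225
RT 135: heading 225 -> 90
FD 1: (22,-3) -> (22,-2) [heading=90, draw]
Final: pos=(22,-2), heading=90, 6 segment(s) drawn
Segments drawn: 6

Answer: 6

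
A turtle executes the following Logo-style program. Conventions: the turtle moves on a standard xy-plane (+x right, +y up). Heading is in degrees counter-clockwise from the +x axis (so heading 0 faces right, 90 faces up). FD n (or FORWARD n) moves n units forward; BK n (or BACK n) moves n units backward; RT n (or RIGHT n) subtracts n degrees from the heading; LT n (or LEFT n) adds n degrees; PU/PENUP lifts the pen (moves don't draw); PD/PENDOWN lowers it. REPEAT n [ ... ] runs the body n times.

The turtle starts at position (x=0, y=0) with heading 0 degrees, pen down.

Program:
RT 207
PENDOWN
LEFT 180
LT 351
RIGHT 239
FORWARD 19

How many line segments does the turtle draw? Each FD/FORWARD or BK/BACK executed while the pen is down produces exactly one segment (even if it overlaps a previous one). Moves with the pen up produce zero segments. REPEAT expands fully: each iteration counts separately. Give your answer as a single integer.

Answer: 1

Derivation:
Executing turtle program step by step:
Start: pos=(0,0), heading=0, pen down
RT 207: heading 0 -> 153
PD: pen down
LT 180: heading 153 -> 333
LT 351: heading 333 -> 324
RT 239: heading 324 -> 85
FD 19: (0,0) -> (1.656,18.928) [heading=85, draw]
Final: pos=(1.656,18.928), heading=85, 1 segment(s) drawn
Segments drawn: 1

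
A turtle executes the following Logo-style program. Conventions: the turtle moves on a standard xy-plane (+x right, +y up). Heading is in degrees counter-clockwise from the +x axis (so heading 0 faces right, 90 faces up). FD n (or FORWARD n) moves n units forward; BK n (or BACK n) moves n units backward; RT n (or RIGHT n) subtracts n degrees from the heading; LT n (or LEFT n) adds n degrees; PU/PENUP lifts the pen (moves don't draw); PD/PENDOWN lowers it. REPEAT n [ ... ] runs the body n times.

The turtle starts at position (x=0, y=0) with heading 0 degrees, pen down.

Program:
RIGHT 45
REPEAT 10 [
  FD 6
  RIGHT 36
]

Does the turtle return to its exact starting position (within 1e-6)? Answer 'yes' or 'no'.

Executing turtle program step by step:
Start: pos=(0,0), heading=0, pen down
RT 45: heading 0 -> 315
REPEAT 10 [
  -- iteration 1/10 --
  FD 6: (0,0) -> (4.243,-4.243) [heading=315, draw]
  RT 36: heading 315 -> 279
  -- iteration 2/10 --
  FD 6: (4.243,-4.243) -> (5.181,-10.169) [heading=279, draw]
  RT 36: heading 279 -> 243
  -- iteration 3/10 --
  FD 6: (5.181,-10.169) -> (2.457,-15.515) [heading=243, draw]
  RT 36: heading 243 -> 207
  -- iteration 4/10 --
  FD 6: (2.457,-15.515) -> (-2.889,-18.239) [heading=207, draw]
  RT 36: heading 207 -> 171
  -- iteration 5/10 --
  FD 6: (-2.889,-18.239) -> (-8.815,-17.3) [heading=171, draw]
  RT 36: heading 171 -> 135
  -- iteration 6/10 --
  FD 6: (-8.815,-17.3) -> (-13.058,-13.058) [heading=135, draw]
  RT 36: heading 135 -> 99
  -- iteration 7/10 --
  FD 6: (-13.058,-13.058) -> (-13.996,-7.131) [heading=99, draw]
  RT 36: heading 99 -> 63
  -- iteration 8/10 --
  FD 6: (-13.996,-7.131) -> (-11.272,-1.785) [heading=63, draw]
  RT 36: heading 63 -> 27
  -- iteration 9/10 --
  FD 6: (-11.272,-1.785) -> (-5.926,0.939) [heading=27, draw]
  RT 36: heading 27 -> 351
  -- iteration 10/10 --
  FD 6: (-5.926,0.939) -> (0,0) [heading=351, draw]
  RT 36: heading 351 -> 315
]
Final: pos=(0,0), heading=315, 10 segment(s) drawn

Start position: (0, 0)
Final position: (0, 0)
Distance = 0; < 1e-6 -> CLOSED

Answer: yes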